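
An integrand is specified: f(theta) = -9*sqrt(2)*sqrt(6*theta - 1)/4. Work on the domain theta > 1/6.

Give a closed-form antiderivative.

An antiderivative is F(theta) = -sqrt(2)*(6*theta - 1)**(3/2)/4.

Whatever form F(theta) takes, F'(theta) = f(theta) is non-negotiable.
Check: d/dtheta[-sqrt(2)*(6*theta - 1)**(3/2)/4] = -9*sqrt(2)*sqrt(6*theta - 1)/4 = f(theta).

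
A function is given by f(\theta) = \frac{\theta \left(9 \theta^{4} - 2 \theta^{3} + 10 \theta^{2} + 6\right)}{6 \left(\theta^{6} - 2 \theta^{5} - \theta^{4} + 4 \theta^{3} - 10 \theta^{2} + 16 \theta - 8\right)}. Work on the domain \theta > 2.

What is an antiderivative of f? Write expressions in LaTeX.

Factor the denominator (6 \left(\theta - 2\right) \left(\theta - 1\right)^{2} \left(\theta + 2\right) \left(\theta^{2} + 2\right)) and decompose: f = \frac{19 \theta + 40}{162 \left(\theta^{2} + 2\right)} + \frac{103}{324 \left(\theta + 2\right)} - \frac{73}{54 \left(\theta - 1\right)} - \frac{23}{54 \left(\theta - 1\right)^{2}} + \frac{29}{12 \left(\theta - 2\right)}; each piece integrates to a log, atan, or power term.
Check: d/d\theta[\frac{783 \theta \log{\left(\theta - 2 \right)} - 438 \theta \log{\left(\theta - 1 \right)} + 103 \theta \log{\left(\theta + 2 \right)} + 19 \theta \log{\left(\theta^{2} + 2 \right)} + 40 \sqrt{2} \theta \operatorname{atan}{\left(\frac{\sqrt{2} \theta}{2} \right)} - 783 \log{\left(\theta - 2 \right)} + 438 \log{\left(\theta - 1 \right)} - 103 \log{\left(\theta + 2 \right)} - 19 \log{\left(\theta^{2} + 2 \right)} - 40 \sqrt{2} \operatorname{atan}{\left(\frac{\sqrt{2} \theta}{2} \right)} + 138}{324 \theta - 324}] = \frac{9 \theta^{5} - 2 \theta^{4} + 10 \theta^{3} + 6 \theta}{6 \theta^{6} - 12 \theta^{5} - 6 \theta^{4} + 24 \theta^{3} - 60 \theta^{2} + 96 \theta - 48}, which equals f(\theta).

An antiderivative is F(\theta) = \frac{783 \theta \log{\left(\theta - 2 \right)} - 438 \theta \log{\left(\theta - 1 \right)} + 103 \theta \log{\left(\theta + 2 \right)} + 19 \theta \log{\left(\theta^{2} + 2 \right)} + 40 \sqrt{2} \theta \operatorname{atan}{\left(\frac{\sqrt{2} \theta}{2} \right)} - 783 \log{\left(\theta - 2 \right)} + 438 \log{\left(\theta - 1 \right)} - 103 \log{\left(\theta + 2 \right)} - 19 \log{\left(\theta^{2} + 2 \right)} - 40 \sqrt{2} \operatorname{atan}{\left(\frac{\sqrt{2} \theta}{2} \right)} + 138}{324 \theta - 324}.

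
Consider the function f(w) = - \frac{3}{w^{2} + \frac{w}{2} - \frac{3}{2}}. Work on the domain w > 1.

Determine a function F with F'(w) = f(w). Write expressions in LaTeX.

An antiderivative is F(w) = - \frac{6 \log{\left(w - 1 \right)}}{5} + \frac{6 \log{\left(w + \frac{3}{2} \right)}}{5}.

The denominator factors as \left(w - 1\right) \left(2 w + 3\right); partial fractions split f into directly integrable pieces: \frac{12}{5 \left(2 w + 3\right)} - \frac{6}{5 \left(w - 1\right)}.
Check: d/dw[- \frac{6 \log{\left(w - 1 \right)}}{5} + \frac{6 \log{\left(w + \frac{3}{2} \right)}}{5}] = - \frac{6}{2 w^{2} + w - 3}, which equals f(w).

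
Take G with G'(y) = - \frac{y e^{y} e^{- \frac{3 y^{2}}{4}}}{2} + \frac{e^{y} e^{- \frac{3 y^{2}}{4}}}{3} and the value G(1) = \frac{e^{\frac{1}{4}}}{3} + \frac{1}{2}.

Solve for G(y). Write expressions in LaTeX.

The substitution u = - \frac{3 y^{2}}{4} + y works: G'(y) is exactly (dG/du)*(du/dy) for that inner function.
A general antiderivative is \frac{e^{- \frac{3 y^{2}}{4} + y}}{3} + C.
The condition gives C = \frac{e^{\frac{1}{4}}}{3} + \frac{1}{2} - (\frac{e^{\frac{1}{4}}}{3}) = \frac{1}{2}.
So G(y) = \frac{e^{y} e^{- \frac{3 y^{2}}{4}}}{3} + \frac{1}{2}.
Check: d/dy[\frac{e^{y} e^{- \frac{3 y^{2}}{4}}}{3} + \frac{1}{2}] = \frac{\left(- 3 y e^{y} + 2 e^{y}\right) e^{- \frac{3 y^{2}}{4}}}{6}, which equals G'(y).

G(y) = \frac{e^{y} e^{- \frac{3 y^{2}}{4}}}{3} + \frac{1}{2}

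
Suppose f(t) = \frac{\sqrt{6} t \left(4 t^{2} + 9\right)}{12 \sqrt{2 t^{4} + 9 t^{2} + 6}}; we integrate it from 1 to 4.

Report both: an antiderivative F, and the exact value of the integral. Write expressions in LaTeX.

Antiderivative: F(t) = \frac{\sqrt{\frac{t^{4}}{3} + \frac{3 t^{2}}{2} + 1}}{2}; value = - \frac{\sqrt{102}}{12} + \frac{\sqrt{993}}{6}

f matches the chain-rule pattern g'(h)*h' with inner function h(t) = \frac{t^{4}}{3} + \frac{3 t^{2}}{2} + 1; substituting u = h(t) collapses the integral.
F(t) = \frac{\sqrt{\frac{t^{4}}{3} + \frac{3 t^{2}}{2} + 1}}{2} is an antiderivative of f.
Check: d/dt[\frac{\sqrt{\frac{t^{4}}{3} + \frac{3 t^{2}}{2} + 1}}{2}] = \frac{4 \sqrt{6} t^{3} + 9 \sqrt{6} t}{12 \sqrt{2 t^{4} + 9 t^{2} + 6}}, which equals f(t).
F(4) = \frac{\sqrt{993}}{6}; F(1) = \frac{\sqrt{102}}{12}.
Integral = F(4) - F(1) = - \frac{\sqrt{102}}{12} + \frac{\sqrt{993}}{6}.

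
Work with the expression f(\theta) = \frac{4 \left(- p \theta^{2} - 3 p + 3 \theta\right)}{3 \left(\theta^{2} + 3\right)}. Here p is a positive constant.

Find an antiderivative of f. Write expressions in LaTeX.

An antiderivative is F(\theta) = \frac{2 \left(- 2 p \theta + 3 \log{\left(\theta^{2} + 3 \right)}\right)}{3}.

Since d/d\theta undoes antidifferentiation here, F'(\theta) = f(\theta) is required of F(\theta).
Check: d/d\theta[\frac{2 \left(- 2 p \theta + 3 \log{\left(\theta^{2} + 3 \right)}\right)}{3}] = \frac{- 4 p \theta^{2} - 12 p + 12 \theta}{3 \theta^{2} + 9}, which equals f(\theta).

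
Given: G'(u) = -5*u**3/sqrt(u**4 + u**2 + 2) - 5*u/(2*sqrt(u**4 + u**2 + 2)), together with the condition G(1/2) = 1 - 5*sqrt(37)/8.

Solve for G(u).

G'(u) matches the chain-rule pattern g'(h)*h' with inner function h(u) = u**4 + u**2 + 2; substituting w = h(u) collapses the integral.
A general antiderivative is -5*sqrt(u**4 + u**2 + 2)/2 + C.
The condition gives C = 1 - 5*sqrt(37)/8 - (-5*sqrt(37)/8) = 1.
So G(u) = (2 - 5*sqrt(u**4 + u**2 + 2))/2.
Check: d/du[(2 - 5*sqrt(u**4 + u**2 + 2))/2] = (-10*u**3 - 5*u)/(2*sqrt(u**4 + u**2 + 2)), which equals G'(u).

G(u) = (2 - 5*sqrt(u**4 + u**2 + 2))/2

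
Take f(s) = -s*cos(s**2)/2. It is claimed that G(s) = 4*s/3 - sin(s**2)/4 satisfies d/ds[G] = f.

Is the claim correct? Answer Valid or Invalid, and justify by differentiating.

d/ds[G] = -s*cos(s**2)/2 + 4/3
d/ds[G] - f(s) = 4/3 != 0.

Invalid: d/ds[G] - f = 4/3, which is not 0.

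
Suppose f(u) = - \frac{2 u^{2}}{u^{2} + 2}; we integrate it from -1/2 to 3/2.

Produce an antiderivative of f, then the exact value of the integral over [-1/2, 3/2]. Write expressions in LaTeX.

Antiderivative: F(u) = - 2 u + 2 \sqrt{2} \operatorname{atan}{\left(\frac{\sqrt{2} u}{2} \right)}; value = -4 + 2 \sqrt{2} \operatorname{atan}{\left(\frac{\sqrt{2}}{4} \right)} + 2 \sqrt{2} \operatorname{atan}{\left(\frac{3 \sqrt{2}}{4} \right)}

Differentiate the proposed F(u) back; it has to land on f(u) exactly.
F(u) = - 2 u + 2 \sqrt{2} \operatorname{atan}{\left(\frac{\sqrt{2} u}{2} \right)} is an antiderivative of f.
Check: d/du[- 2 u + 2 \sqrt{2} \operatorname{atan}{\left(\frac{\sqrt{2} u}{2} \right)}] = - \frac{2 u^{2}}{u^{2} + 2} = f(u).
F(3/2) = -3 + 2 \sqrt{2} \operatorname{atan}{\left(\frac{3 \sqrt{2}}{4} \right)}; F(-1/2) = - 2 \sqrt{2} \operatorname{atan}{\left(\frac{\sqrt{2}}{4} \right)} + 1.
Integral = F(3/2) - F(-1/2) = -4 + 2 \sqrt{2} \operatorname{atan}{\left(\frac{\sqrt{2}}{4} \right)} + 2 \sqrt{2} \operatorname{atan}{\left(\frac{3 \sqrt{2}}{4} \right)}.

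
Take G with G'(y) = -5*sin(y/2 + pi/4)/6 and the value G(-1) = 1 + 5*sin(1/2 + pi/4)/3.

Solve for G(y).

Recover the given G'(y) by differentiating a candidate G(y); any mismatch rules it out.
A general antiderivative is 5*cos(y/2 + pi/4)/3 + C.
The condition gives C = 1 + 5*sin(1/2 + pi/4)/3 - (5*sin(1/2 + pi/4)/3) = 1.
So G(y) = 5*cos(y/2 + pi/4)/3 + 1.
Check: d/dy[5*cos(y/2 + pi/4)/3 + 1] = -5*sin(y/2 + pi/4)/6 = G'(y).

G(y) = 5*cos(y/2 + pi/4)/3 + 1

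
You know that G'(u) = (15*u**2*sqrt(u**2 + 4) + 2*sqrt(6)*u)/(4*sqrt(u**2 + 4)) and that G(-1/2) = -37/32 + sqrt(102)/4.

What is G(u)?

For G(u) to be correct, d/du[G] must agree with the stated G'(u) identically.
A general antiderivative is 5*u**3/4 + sqrt(3*u**2/2 + 6) - 3 + C.
The condition gives C = -37/32 + sqrt(102)/4 - (-101/32 + sqrt(102)/4) = 2.
So G(u) = 5*u**3/4 + sqrt(3*u**2/2 + 6) - 1.
Check: d/du[5*u**3/4 + sqrt(3*u**2/2 + 6) - 1] = (15*u**2*sqrt(u**2 + 4) + 2*sqrt(6)*u)/(4*sqrt(u**2 + 4)) = G'(u).

G(u) = 5*u**3/4 + sqrt(3*u**2/2 + 6) - 1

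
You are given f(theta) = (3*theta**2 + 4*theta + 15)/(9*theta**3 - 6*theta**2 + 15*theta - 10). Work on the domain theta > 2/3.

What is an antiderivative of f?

Recover f(theta) by differentiating a candidate F(theta); any mismatch rules it out.
Check: d/dtheta[log(3*theta - 2) - log(3*theta**2/2 + 5/2)/3] = (3*theta**2 + 4*theta + 15)/(9*theta**3 - 6*theta**2 + 15*theta - 10) = f(theta).

An antiderivative is F(theta) = log(3*theta - 2) - log(3*theta**2/2 + 5/2)/3.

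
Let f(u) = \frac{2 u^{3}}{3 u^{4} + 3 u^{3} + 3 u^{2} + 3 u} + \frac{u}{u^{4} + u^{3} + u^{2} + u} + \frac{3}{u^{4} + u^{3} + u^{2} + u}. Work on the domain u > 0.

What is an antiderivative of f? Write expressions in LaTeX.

An antiderivative is F(u) = 3 \log{\left(u \right)} - \frac{2 \log{\left(u + 1 \right)}}{3} - \frac{5 \log{\left(u^{2} + 1 \right)}}{6} - \frac{4 \operatorname{atan}{\left(u \right)}}{3}.

The denominator factors as 3 u \left(u + 1\right) \left(u^{2} + 1\right); partial fractions split f into directly integrable pieces: - \frac{5 u + 4}{3 \left(u^{2} + 1\right)} - \frac{2}{3 \left(u + 1\right)} + \frac{3}{u}.
Check: d/du[3 \log{\left(u \right)} - \frac{2 \log{\left(u + 1 \right)}}{3} - \frac{5 \log{\left(u^{2} + 1 \right)}}{6} - \frac{4 \operatorname{atan}{\left(u \right)}}{3}] = \frac{2 u^{3} + 3 u + 9}{3 u^{4} + 3 u^{3} + 3 u^{2} + 3 u}, which equals f(u).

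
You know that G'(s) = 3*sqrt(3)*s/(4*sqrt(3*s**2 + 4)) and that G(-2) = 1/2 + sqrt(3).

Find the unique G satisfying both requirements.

G(s) = (sqrt(3)*sqrt(3*s**2 + 4) + 2)/4

G'(s) matches the chain-rule pattern g'(h)*h' with inner function h(s) = s**2 + 4/3; substituting u = h(s) collapses the integral.
A general antiderivative is 3*sqrt(s**2 + 4/3)/4 + C.
The condition gives C = 1/2 + sqrt(3) - (sqrt(3)) = 1/2.
So G(s) = (sqrt(3)*sqrt(3*s**2 + 4) + 2)/4.
Check: d/ds[(sqrt(3)*sqrt(3*s**2 + 4) + 2)/4] = 3*sqrt(3)*s/(4*sqrt(3*s**2 + 4)) = G'(s).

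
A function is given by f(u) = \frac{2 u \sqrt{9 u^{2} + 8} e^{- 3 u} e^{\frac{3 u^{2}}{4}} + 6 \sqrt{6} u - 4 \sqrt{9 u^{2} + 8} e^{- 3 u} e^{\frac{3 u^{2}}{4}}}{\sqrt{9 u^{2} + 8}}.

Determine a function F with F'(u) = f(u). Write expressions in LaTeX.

An antiderivative is F(u) = \frac{2 \left(\sqrt{6} \sqrt{9 u^{2} + 8} + 2 e^{- 3 u} e^{\frac{3 u^{2}}{4}}\right)}{3}.

Check any antiderivative F(u) by computing F'(u) and comparing it with f(u).
Check: d/du[\frac{2 \left(\sqrt{6} \sqrt{9 u^{2} + 8} + 2 e^{- 3 u} e^{\frac{3 u^{2}}{4}}\right)}{3}] = \frac{\left(2 u \sqrt{9 u^{2} + 8} e^{\frac{3 u^{2}}{4}} + 6 \sqrt{6} u e^{3 u} - 4 \sqrt{9 u^{2} + 8} e^{\frac{3 u^{2}}{4}}\right) e^{- 3 u}}{\sqrt{9 u^{2} + 8}}, which equals f(u).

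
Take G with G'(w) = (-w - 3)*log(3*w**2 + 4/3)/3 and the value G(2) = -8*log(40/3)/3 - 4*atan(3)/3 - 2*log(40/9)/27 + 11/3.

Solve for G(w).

G(w) = -w**2*log(3*w**2 + 4/3)/6 + w**2/6 - w*log(3*w**2 + 4/3) + 2*w - 2*log(w**2 + 4/9)/27 - 4*atan(3*w/2)/3 - 1

Differentiate the proposed G(w) back; it has to land on the given G'(w).
A general antiderivative is w**2/6 + 2*w + (-w**2/6 - w)*log(3*w**2 + 4/3) - 2*log(w**2 + 4/9)/27 - 4*atan(3*w/2)/3 + C.
The condition gives C = -8*log(40/3)/3 - 4*atan(3)/3 - 2*log(40/9)/27 + 11/3 - (-8*log(40/3)/3 - 4*atan(3)/3 - 2*log(40/9)/27 + 14/3) = -1.
So G(w) = -w**2*log(3*w**2 + 4/3)/6 + w**2/6 - w*log(3*w**2 + 4/3) + 2*w - 2*log(w**2 + 4/9)/27 - 4*atan(3*w/2)/3 - 1.
Check: d/dw[-w**2*log(3*w**2 + 4/3)/6 + w**2/6 - w*log(3*w**2 + 4/3) + 2*w - 2*log(w**2 + 4/9)/27 - 4*atan(3*w/2)/3 - 1] = -w*log(3*w**2 + 4/3)/3 - log(3*w**2 + 4/3), which equals G'(w).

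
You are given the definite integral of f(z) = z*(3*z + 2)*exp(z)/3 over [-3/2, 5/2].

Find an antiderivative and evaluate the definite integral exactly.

f has the shape u'v + uv' for u = z**2 - 4*z/3 + 4/3 and v = exp(z) — it is the derivative of the product u*v.
F(z) = (3*z**2 - 4*z + 4)*exp(z)/3 is an antiderivative of f.
Check: d/dz[(3*z**2 - 4*z + 4)*exp(z)/3] = z**2*exp(z) + 2*z*exp(z)/3, which equals f(z).
F(5/2) = 17*exp(5/2)/4; F(-3/2) = 67*exp(-3/2)/12.
Integral = F(5/2) - F(-3/2) = -67*exp(-3/2)/12 + 17*exp(5/2)/4.

Antiderivative: F(z) = (3*z**2 - 4*z + 4)*exp(z)/3; value = -67*exp(-3/2)/12 + 17*exp(5/2)/4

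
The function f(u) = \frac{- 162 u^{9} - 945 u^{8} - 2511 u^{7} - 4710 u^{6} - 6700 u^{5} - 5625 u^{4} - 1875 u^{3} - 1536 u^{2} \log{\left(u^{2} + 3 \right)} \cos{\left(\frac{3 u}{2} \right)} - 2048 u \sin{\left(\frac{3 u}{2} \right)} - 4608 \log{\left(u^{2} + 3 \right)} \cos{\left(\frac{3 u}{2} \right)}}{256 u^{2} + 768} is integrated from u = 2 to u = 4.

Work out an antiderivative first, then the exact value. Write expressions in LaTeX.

Antiderivative: F(u) = - \frac{81 u^{8}}{1024} - \frac{135 u^{7}}{256} - \frac{675 u^{6}}{512} - \frac{375 u^{5}}{256} - \frac{625 u^{4}}{1024} - 4 \log{\left(u^{2} + 3 \right)} \sin{\left(\frac{3 u}{2} \right)}; value = - \frac{1321695}{64} + 4 \log{\left(7 \right)} \sin{\left(3 \right)} - 4 \log{\left(19 \right)} \sin{\left(6 \right)}

Whatever form F(u) takes, F'(u) = f(u) is non-negotiable.
F(u) = - \frac{81 u^{8}}{1024} - \frac{135 u^{7}}{256} - \frac{675 u^{6}}{512} - \frac{375 u^{5}}{256} - \frac{625 u^{4}}{1024} - 4 \log{\left(u^{2} + 3 \right)} \sin{\left(\frac{3 u}{2} \right)} is an antiderivative of f.
Check: d/du[- \frac{81 u^{8}}{1024} - \frac{135 u^{7}}{256} - \frac{675 u^{6}}{512} - \frac{375 u^{5}}{256} - \frac{625 u^{4}}{1024} - 4 \log{\left(u^{2} + 3 \right)} \sin{\left(\frac{3 u}{2} \right)}] = \frac{- 162 u^{9} - 945 u^{8} - 2511 u^{7} - 4710 u^{6} - 6700 u^{5} - 5625 u^{4} - 1875 u^{3} - 1536 u^{2} \log{\left(u^{2} + 3 \right)} \cos{\left(\frac{3 u}{2} \right)} - 2048 u \sin{\left(\frac{3 u}{2} \right)} - 4608 \log{\left(u^{2} + 3 \right)} \cos{\left(\frac{3 u}{2} \right)}}{256 u^{2} + 768} = f(u).
F(4) = - \frac{83521}{4} - 4 \log{\left(19 \right)} \sin{\left(6 \right)}; F(2) = - \frac{14641}{64} - 4 \log{\left(7 \right)} \sin{\left(3 \right)}.
Integral = F(4) - F(2) = - \frac{1321695}{64} + 4 \log{\left(7 \right)} \sin{\left(3 \right)} - 4 \log{\left(19 \right)} \sin{\left(6 \right)}.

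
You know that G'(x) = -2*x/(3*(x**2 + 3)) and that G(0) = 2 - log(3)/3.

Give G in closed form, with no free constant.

G(x) = -(log(x**2 + 3) - 6)/3

G'(x) matches the chain-rule pattern g'(h)*h' with inner function h(x) = x**2 + 3; substituting u = h(x) collapses the integral.
A general antiderivative is -log(x**2 + 3)/3 + C.
The condition gives C = 2 - log(3)/3 - (-log(3)/3) = 2.
So G(x) = -(log(x**2 + 3) - 6)/3.
Check: d/dx[-(log(x**2 + 3) - 6)/3] = -2*x/(3*x**2 + 9), which equals G'(x).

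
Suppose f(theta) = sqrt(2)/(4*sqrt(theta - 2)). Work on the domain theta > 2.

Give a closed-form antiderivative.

Differentiate the proposed F(theta) back; it has to land on f(theta) exactly.
Check: d/dtheta[sqrt(theta/2 - 1)] = sqrt(2)/(4*sqrt(theta - 2)) = f(theta).

An antiderivative is F(theta) = sqrt(theta/2 - 1).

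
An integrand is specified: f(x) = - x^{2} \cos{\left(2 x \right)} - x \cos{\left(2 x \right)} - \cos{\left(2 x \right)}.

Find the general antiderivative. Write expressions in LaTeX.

The integrand splits into summands that can be handled one at a time.
Check: d/dx[- \frac{x^{2} \sin{\left(2 x \right)}}{2} - \frac{x \sin{\left(2 x \right)}}{2} - \frac{x \cos{\left(2 x \right)}}{2} - \frac{\sin{\left(2 x \right)}}{4} - \frac{\cos{\left(2 x \right)}}{4}] = - x^{2} \cos{\left(2 x \right)} - x \cos{\left(2 x \right)} - \cos{\left(2 x \right)} = f(x).

F(x) = - \frac{x^{2} \sin{\left(2 x \right)}}{2} - \frac{x \sin{\left(2 x \right)}}{2} - \frac{x \cos{\left(2 x \right)}}{2} - \frac{\sin{\left(2 x \right)}}{4} - \frac{\cos{\left(2 x \right)}}{4} + C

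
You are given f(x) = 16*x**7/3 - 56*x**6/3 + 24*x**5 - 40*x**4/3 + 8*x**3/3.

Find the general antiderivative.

F(x) = 2*x**4*(x - 1)**4/3 + C

f matches the chain-rule pattern g'(h)*h' with inner function h(x) = x**2 - x; substituting u = h(x) collapses the integral.
Check: d/dx[2*x**4*(x - 1)**4/3] = 16*x**7/3 - 56*x**6/3 + 24*x**5 - 40*x**4/3 + 8*x**3/3 = f(x).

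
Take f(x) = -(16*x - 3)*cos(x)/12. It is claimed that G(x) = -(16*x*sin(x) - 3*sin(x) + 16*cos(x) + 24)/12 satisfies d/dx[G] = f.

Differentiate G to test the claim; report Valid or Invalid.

d/dx[G] = -4*x*cos(x)/3 + cos(x)/4
This equals f(x) exactly, so the claim holds.

Valid - the claim checks out under differentiation.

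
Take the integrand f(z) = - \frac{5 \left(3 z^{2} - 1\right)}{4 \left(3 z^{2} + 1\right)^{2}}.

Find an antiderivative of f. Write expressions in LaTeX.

An antiderivative is F(z) = \frac{5 z}{12 z^{2} + 4}.

f has the shape u'v + uv' for u = \frac{5 z}{4} and v = \frac{1}{3 z^{2} + 1} — it is the derivative of the product u*v.
Check: d/dz[\frac{5 z}{12 z^{2} + 4}] = \frac{5 - 15 z^{2}}{36 z^{4} + 24 z^{2} + 4}, which equals f(z).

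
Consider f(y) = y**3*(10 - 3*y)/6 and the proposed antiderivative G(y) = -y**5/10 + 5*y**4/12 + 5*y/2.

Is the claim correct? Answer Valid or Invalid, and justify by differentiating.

Invalid: d/dy[G] - f = 5/2, which is not 0.

d/dy[G] = -y**4/2 + 5*y**3/3 + 5/2
d/dy[G] - f(y) = 5/2 != 0.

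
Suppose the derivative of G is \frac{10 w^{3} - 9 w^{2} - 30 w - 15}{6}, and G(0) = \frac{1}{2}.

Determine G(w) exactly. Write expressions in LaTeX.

G(w) = \frac{5 w^{4} - 6 w^{3} - 30 w^{2} - 30 w + 6}{12}

A first test for any G(w): its w-derivative must equal the given G'(w).
A general antiderivative is \frac{5 w^{4}}{12} - \frac{w^{3}}{2} - \frac{5 w^{2}}{2} - \frac{5 w}{2} + C.
The condition gives C = \frac{1}{2} - (0) = \frac{1}{2}.
So G(w) = \frac{5 w^{4} - 6 w^{3} - 30 w^{2} - 30 w + 6}{12}.
Check: d/dw[\frac{5 w^{4} - 6 w^{3} - 30 w^{2} - 30 w + 6}{12}] = \frac{5 w^{3}}{3} - \frac{3 w^{2}}{2} - 5 w - \frac{5}{2}, which equals G'(w).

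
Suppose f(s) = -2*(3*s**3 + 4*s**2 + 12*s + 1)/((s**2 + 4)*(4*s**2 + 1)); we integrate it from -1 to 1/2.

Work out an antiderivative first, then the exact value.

Antiderivative: F(s) = (-3*log(4*s**2 + 1) - 4*atan(s/2))/4; value = -3*log(2)/4 - atan(1/2) - atan(1/4) + 3*log(5)/4

Differentiate the proposed F(s) back; it has to land on f(s) exactly.
F(s) = (-3*log(4*s**2 + 1) - 4*atan(s/2))/4 is an antiderivative of f.
Check: d/ds[(-3*log(4*s**2 + 1) - 4*atan(s/2))/4] = (-6*s**3 - 8*s**2 - 24*s - 2)/(4*s**4 + 17*s**2 + 4), which equals f(s).
F(1/2) = -3*log(2)/4 - atan(1/4); F(-1) = -3*log(5)/4 + atan(1/2).
Integral = F(1/2) - F(-1) = -3*log(2)/4 - atan(1/2) - atan(1/4) + 3*log(5)/4.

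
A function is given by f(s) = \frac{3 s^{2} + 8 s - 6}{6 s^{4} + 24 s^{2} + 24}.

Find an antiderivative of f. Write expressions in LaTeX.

An antiderivative is F(s) = \frac{- 3 s - 4}{6 \left(s^{2} + 2\right)}.

Recognize the product-rule pattern: f = u'v + uv' with u = \frac{1}{2 s^{2} + 4}, v = - s - \frac{4}{3}, so integration by parts undoes it.
Check: d/ds[\frac{- 3 s - 4}{6 \left(s^{2} + 2\right)}] = \frac{3 s^{2} + 8 s - 6}{6 s^{4} + 24 s^{2} + 24} = f(s).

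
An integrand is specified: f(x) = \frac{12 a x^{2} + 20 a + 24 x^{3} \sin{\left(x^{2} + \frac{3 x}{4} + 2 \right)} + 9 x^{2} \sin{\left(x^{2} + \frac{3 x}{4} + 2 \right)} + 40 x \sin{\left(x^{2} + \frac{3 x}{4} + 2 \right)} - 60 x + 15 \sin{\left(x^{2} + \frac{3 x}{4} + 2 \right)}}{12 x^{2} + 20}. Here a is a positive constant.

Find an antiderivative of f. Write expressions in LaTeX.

An antiderivative is F(x) = a x - \frac{5 \log{\left(3 x^{2} + 5 \right)}}{2} - \cos{\left(x^{2} + \frac{3 x}{4} + 2 \right)}.

A first test for any F(x): its x-derivative must equal f(x) identically.
Check: d/dx[a x - \frac{5 \log{\left(3 x^{2} + 5 \right)}}{2} - \cos{\left(x^{2} + \frac{3 x}{4} + 2 \right)}] = \frac{12 a x^{2} + 20 a + 24 x^{3} \sin{\left(x^{2} + \frac{3 x}{4} + 2 \right)} + 9 x^{2} \sin{\left(x^{2} + \frac{3 x}{4} + 2 \right)} + 40 x \sin{\left(x^{2} + \frac{3 x}{4} + 2 \right)} - 60 x + 15 \sin{\left(x^{2} + \frac{3 x}{4} + 2 \right)}}{12 x^{2} + 20} = f(x).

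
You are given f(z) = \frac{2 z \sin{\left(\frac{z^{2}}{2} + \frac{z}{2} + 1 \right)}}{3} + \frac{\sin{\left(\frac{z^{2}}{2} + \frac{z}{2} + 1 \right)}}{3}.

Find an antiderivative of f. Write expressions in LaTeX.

An antiderivative is F(z) = - \frac{2 \cos{\left(\frac{z^{2}}{2} + \frac{z}{2} + 1 \right)}}{3}.

f matches the chain-rule pattern g'(h)*h' with inner function h(z) = \frac{z^{2}}{2} + \frac{z}{2} + 1; substituting u = h(z) collapses the integral.
Check: d/dz[- \frac{2 \cos{\left(\frac{z^{2}}{2} + \frac{z}{2} + 1 \right)}}{3}] = \frac{2 z \sin{\left(\frac{z^{2}}{2} + \frac{z}{2} + 1 \right)}}{3} + \frac{\sin{\left(\frac{z^{2}}{2} + \frac{z}{2} + 1 \right)}}{3} = f(z).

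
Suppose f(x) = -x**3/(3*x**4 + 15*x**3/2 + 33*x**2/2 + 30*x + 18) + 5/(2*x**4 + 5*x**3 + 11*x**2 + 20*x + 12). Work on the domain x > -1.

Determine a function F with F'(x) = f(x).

The denominator factors as 3*(x + 1)*(2*x + 3)*(x**2 + 4); partial fractions split f into directly integrable pieces: -(23*x - 17)/(75*(x**2 + 4)) - 58/(25*(2*x + 3)) + 17/(15*(x + 1)).
Check: d/dx[(170*log(x + 1) - 174*log(x + 3/2) - 23*log(x**2 + 4) + 17*atan(x/2))/150] = (15 - 2*x**3)/(6*x**4 + 15*x**3 + 33*x**2 + 60*x + 36), which equals f(x).

An antiderivative is F(x) = (170*log(x + 1) - 174*log(x + 3/2) - 23*log(x**2 + 4) + 17*atan(x/2))/150.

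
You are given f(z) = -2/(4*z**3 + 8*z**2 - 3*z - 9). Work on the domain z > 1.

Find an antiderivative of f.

Factor the denominator ((z - 1)*(2*z + 3)**2) and decompose: f = 4/(25*(2*z + 3)) + 4/(5*(2*z + 3)**2) - 2/(25*(z - 1)); each piece integrates to a log, atan, or power term.
Check: d/dz[2*(-(2*z + 3)*log(z - 1) + (2*z + 3)*log(z + 3/2) - 5)/(25*(2*z + 3))] = -2/(4*z**3 + 8*z**2 - 3*z - 9) = f(z).

An antiderivative is F(z) = 2*(-(2*z + 3)*log(z - 1) + (2*z + 3)*log(z + 3/2) - 5)/(25*(2*z + 3)).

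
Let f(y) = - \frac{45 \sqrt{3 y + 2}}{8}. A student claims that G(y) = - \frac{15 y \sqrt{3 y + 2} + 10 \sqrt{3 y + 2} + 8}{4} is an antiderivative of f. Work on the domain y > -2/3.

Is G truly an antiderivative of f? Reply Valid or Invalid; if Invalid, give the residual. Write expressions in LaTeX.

d/dy[G] = \frac{- 135 y - 90}{8 \sqrt{3 y + 2}}
This equals f(y) exactly, so the claim holds.

Valid - the claim checks out under differentiation.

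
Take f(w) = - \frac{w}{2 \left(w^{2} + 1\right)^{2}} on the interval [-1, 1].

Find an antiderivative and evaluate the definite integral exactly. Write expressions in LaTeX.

The substitution u = 3 w^{2} + 3 works: f is exactly (dF/du)*(du/dw) for that inner function.
F(w) = \frac{3}{4 \left(3 w^{2} + 3\right)} is an antiderivative of f.
Check: d/dw[\frac{3}{4 \left(3 w^{2} + 3\right)}] = - \frac{w}{2 w^{4} + 4 w^{2} + 2}, which equals f(w).
F(1) = \frac{1}{8}; F(-1) = \frac{1}{8}.
Integral = F(1) - F(-1) = 0.

Antiderivative: F(w) = \frac{3}{4 \left(3 w^{2} + 3\right)}; value = 0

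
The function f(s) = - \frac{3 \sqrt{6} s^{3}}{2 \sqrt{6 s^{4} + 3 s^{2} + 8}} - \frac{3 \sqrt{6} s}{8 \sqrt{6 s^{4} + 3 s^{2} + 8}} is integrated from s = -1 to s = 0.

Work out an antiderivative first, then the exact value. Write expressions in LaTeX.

Antiderivative: F(s) = - \frac{\sqrt{6} \sqrt{6 s^{4} + 3 s^{2} + 8}}{8}; value = - \frac{\sqrt{3}}{2} + \frac{\sqrt{102}}{8}

The substitution u = s^{4} + \frac{s^{2}}{2} + \frac{4}{3} works: f is exactly (dF/du)*(du/ds) for that inner function.
F(s) = - \frac{\sqrt{6} \sqrt{6 s^{4} + 3 s^{2} + 8}}{8} is an antiderivative of f.
Check: d/ds[- \frac{\sqrt{6} \sqrt{6 s^{4} + 3 s^{2} + 8}}{8}] = \frac{- 12 \sqrt{6} s^{3} - 3 \sqrt{6} s}{8 \sqrt{6 s^{4} + 3 s^{2} + 8}}, which equals f(s).
F(0) = - \frac{\sqrt{3}}{2}; F(-1) = - \frac{\sqrt{102}}{8}.
Integral = F(0) - F(-1) = - \frac{\sqrt{3}}{2} + \frac{\sqrt{102}}{8}.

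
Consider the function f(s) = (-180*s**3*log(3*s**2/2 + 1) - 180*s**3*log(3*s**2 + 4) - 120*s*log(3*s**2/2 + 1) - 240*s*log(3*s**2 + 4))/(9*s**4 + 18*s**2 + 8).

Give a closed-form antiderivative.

f has the shape u'v + uv' for u = -10*log(3*s**2/2 + 1) and v = log(3*s**2 + 4) — it is the derivative of the product u*v.
Check: d/ds[-10*log(3*s**2/2 + 1)*log(3*s**2 + 4)] = (-180*s**3*log(3*s**2/2 + 1) - 180*s**3*log(3*s**2 + 4) - 120*s*log(3*s**2/2 + 1) - 240*s*log(3*s**2 + 4))/(9*s**4 + 18*s**2 + 8) = f(s).

An antiderivative is F(s) = -10*log(3*s**2/2 + 1)*log(3*s**2 + 4).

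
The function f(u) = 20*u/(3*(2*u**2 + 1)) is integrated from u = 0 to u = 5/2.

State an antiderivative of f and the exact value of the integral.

Antiderivative: F(u) = 5*log(4*u**2 + 2)/3; value = -5*log(2)/3 + 5*log(27)/3

f matches the chain-rule pattern g'(h)*h' with inner function h(u) = 4*u**2 + 2; substituting w = h(u) collapses the integral.
F(u) = 5*log(4*u**2 + 2)/3 is an antiderivative of f.
Check: d/du[5*log(4*u**2 + 2)/3] = 20*u/(6*u**2 + 3), which equals f(u).
F(5/2) = 5*log(27)/3; F(0) = 5*log(2)/3.
Integral = F(5/2) - F(0) = -5*log(2)/3 + 5*log(27)/3.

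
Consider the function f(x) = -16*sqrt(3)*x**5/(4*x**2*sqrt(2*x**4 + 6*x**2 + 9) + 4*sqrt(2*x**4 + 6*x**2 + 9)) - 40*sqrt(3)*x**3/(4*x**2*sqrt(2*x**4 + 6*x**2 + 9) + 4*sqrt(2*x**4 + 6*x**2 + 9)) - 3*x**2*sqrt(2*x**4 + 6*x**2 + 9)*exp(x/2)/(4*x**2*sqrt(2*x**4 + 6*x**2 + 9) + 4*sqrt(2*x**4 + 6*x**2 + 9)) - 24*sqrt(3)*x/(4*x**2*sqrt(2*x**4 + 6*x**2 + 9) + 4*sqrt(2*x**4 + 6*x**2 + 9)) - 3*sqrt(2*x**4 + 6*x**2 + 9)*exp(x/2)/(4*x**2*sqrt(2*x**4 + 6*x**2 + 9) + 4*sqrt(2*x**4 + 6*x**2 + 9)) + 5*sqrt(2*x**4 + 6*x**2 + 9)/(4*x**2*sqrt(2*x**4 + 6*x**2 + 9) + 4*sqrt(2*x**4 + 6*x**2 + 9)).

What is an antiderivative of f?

An antiderivative is F(x) = (-4*sqrt(3)*sqrt(2*x**4 + 6*x**2 + 9) - 6*exp(x/2) + 5*atan(x))/4.

The integrand splits into summands that can be handled one at a time.
Check: d/dx[(-4*sqrt(3)*sqrt(2*x**4 + 6*x**2 + 9) - 6*exp(x/2) + 5*atan(x))/4] = (-16*sqrt(3)*x**5 - 40*sqrt(3)*x**3 - 3*x**2*sqrt(2*x**4 + 6*x**2 + 9)*exp(x/2) - 24*sqrt(3)*x - 3*sqrt(2*x**4 + 6*x**2 + 9)*exp(x/2) + 5*sqrt(2*x**4 + 6*x**2 + 9))/(4*x**2*sqrt(2*x**4 + 6*x**2 + 9) + 4*sqrt(2*x**4 + 6*x**2 + 9)), which equals f(x).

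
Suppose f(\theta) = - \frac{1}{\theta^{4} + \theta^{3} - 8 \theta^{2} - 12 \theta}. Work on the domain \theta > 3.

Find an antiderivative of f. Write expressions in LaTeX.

An antiderivative is F(\theta) = \frac{25 \left(\theta + 2\right) \log{\left(\theta \right)} - 4 \left(\theta + 2\right) \log{\left(\theta - 3 \right)} - 21 \left(\theta + 2\right) \log{\left(\theta + 2 \right)} + 30}{300 \left(\theta + 2\right)}.

The denominator factors as \theta \left(\theta - 3\right) \left(\theta + 2\right)^{2}; partial fractions split f into directly integrable pieces: - \frac{7}{100 \left(\theta + 2\right)} - \frac{1}{10 \left(\theta + 2\right)^{2}} - \frac{1}{75 \left(\theta - 3\right)} + \frac{1}{12 \theta}.
Check: d/d\theta[\frac{25 \left(\theta + 2\right) \log{\left(\theta \right)} - 4 \left(\theta + 2\right) \log{\left(\theta - 3 \right)} - 21 \left(\theta + 2\right) \log{\left(\theta + 2 \right)} + 30}{300 \left(\theta + 2\right)}] = - \frac{1}{\theta^{4} + \theta^{3} - 8 \theta^{2} - 12 \theta} = f(\theta).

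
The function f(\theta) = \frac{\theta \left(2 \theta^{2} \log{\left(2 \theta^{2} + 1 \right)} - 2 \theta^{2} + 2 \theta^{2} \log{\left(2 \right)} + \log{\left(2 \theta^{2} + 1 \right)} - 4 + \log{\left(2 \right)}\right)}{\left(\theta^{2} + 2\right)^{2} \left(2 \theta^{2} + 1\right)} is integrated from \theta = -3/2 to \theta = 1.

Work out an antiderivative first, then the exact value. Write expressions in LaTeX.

f has the shape u'v + uv' for u = - \frac{1}{2 \left(\theta^{2} + 2\right)} and v = \log{\left(4 \theta^{2} + 2 \right)} — it is the derivative of the product u*v.
F(\theta) = - \frac{\log{\left(4 \theta^{2} + 2 \right)}}{2 \left(\theta^{2} + 2\right)} is an antiderivative of f.
Check: d/d\theta[- \frac{\log{\left(4 \theta^{2} + 2 \right)}}{2 \left(\theta^{2} + 2\right)}] = \frac{2 \theta^{3} \log{\left(2 \theta^{2} + 1 \right)} - 2 \theta^{3} + 2 \theta^{3} \log{\left(2 \right)} + \theta \log{\left(2 \theta^{2} + 1 \right)} - 4 \theta + \theta \log{\left(2 \right)}}{2 \theta^{6} + 9 \theta^{4} + 12 \theta^{2} + 4}, which equals f(\theta).
F(1) = - \frac{\log{\left(6 \right)}}{6}; F(-3/2) = - \frac{2 \log{\left(11 \right)}}{17}.
Integral = F(1) - F(-3/2) = - \frac{\log{\left(6 \right)}}{6} + \frac{2 \log{\left(11 \right)}}{17}.

Antiderivative: F(\theta) = - \frac{\log{\left(4 \theta^{2} + 2 \right)}}{2 \left(\theta^{2} + 2\right)}; value = - \frac{\log{\left(6 \right)}}{6} + \frac{2 \log{\left(11 \right)}}{17}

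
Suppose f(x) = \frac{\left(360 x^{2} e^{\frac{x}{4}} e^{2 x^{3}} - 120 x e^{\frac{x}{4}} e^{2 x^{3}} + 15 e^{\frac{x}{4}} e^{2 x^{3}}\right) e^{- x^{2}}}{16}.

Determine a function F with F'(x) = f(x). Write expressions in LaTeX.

An antiderivative is F(x) = \frac{15 e^{\frac{x}{4}} e^{- x^{2}} e^{2 x^{3}}}{4}.

Recognize the product-rule pattern: f = u'v + uv' with u = \frac{15 e^{2 x^{3} - \frac{5}{2}}}{4}, v = e^{- x^{2} + \frac{x}{4} + \frac{5}{2}}, so integration by parts undoes it.
Check: d/dx[\frac{15 e^{\frac{x}{4}} e^{- x^{2}} e^{2 x^{3}}}{4}] = \frac{\left(360 x^{2} e^{\frac{x}{4}} e^{2 x^{3}} - 120 x e^{\frac{x}{4}} e^{2 x^{3}} + 15 e^{\frac{x}{4}} e^{2 x^{3}}\right) e^{- x^{2}}}{16} = f(x).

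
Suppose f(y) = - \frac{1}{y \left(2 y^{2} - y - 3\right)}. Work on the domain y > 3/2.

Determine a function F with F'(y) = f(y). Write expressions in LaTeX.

An antiderivative is F(y) = \frac{\log{\left(y \right)}}{3} - \frac{2 \log{\left(y - \frac{3}{2} \right)}}{15} - \frac{\log{\left(y + 1 \right)}}{5}.

The denominator factors as y \left(y + 1\right) \left(2 y - 3\right); partial fractions split f into directly integrable pieces: - \frac{4}{15 \left(2 y - 3\right)} - \frac{1}{5 \left(y + 1\right)} + \frac{1}{3 y}.
Check: d/dy[\frac{\log{\left(y \right)}}{3} - \frac{2 \log{\left(y - \frac{3}{2} \right)}}{15} - \frac{\log{\left(y + 1 \right)}}{5}] = - \frac{1}{2 y^{3} - y^{2} - 3 y}, which equals f(y).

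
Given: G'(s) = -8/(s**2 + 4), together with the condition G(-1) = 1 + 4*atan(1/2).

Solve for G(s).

For G(s) to be correct, d/ds[G] must agree with the stated G'(s) identically.
A general antiderivative is -4*atan(s/2) + C.
The condition gives C = 1 + 4*atan(1/2) - (4*atan(1/2)) = 1.
So G(s) = 1 - 4*atan(s/2).
Check: d/ds[1 - 4*atan(s/2)] = -8/(s**2 + 4) = G'(s).

G(s) = 1 - 4*atan(s/2)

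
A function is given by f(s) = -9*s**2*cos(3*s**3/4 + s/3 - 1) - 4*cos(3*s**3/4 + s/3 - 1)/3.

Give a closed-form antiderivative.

An antiderivative is F(s) = -4*sin(3*s**3/4 + s/3 - 1).

f matches the chain-rule pattern g'(h)*h' with inner function h(s) = 3*s**3/4 + s/3 - 1; substituting u = h(s) collapses the integral.
Check: d/ds[-4*sin(3*s**3/4 + s/3 - 1)] = -9*s**2*cos(3*s**3/4 + s/3 - 1) - 4*cos(3*s**3/4 + s/3 - 1)/3 = f(s).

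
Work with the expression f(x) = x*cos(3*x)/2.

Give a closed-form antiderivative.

An antiderivative is F(x) = (3*x*sin(3*x) + cos(3*x))/18.

Differentiate the proposed F(x) back; it has to land on f(x) exactly.
Check: d/dx[(3*x*sin(3*x) + cos(3*x))/18] = x*cos(3*x)/2 = f(x).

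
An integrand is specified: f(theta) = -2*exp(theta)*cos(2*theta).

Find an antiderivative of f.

Whatever form F(theta) takes, F'(theta) = f(theta) is non-negotiable.
Check: d/dtheta[-2*(2*sin(2*theta) + cos(2*theta))*exp(theta)/5] = -2*exp(theta)*cos(2*theta) = f(theta).

An antiderivative is F(theta) = -2*(2*sin(2*theta) + cos(2*theta))*exp(theta)/5.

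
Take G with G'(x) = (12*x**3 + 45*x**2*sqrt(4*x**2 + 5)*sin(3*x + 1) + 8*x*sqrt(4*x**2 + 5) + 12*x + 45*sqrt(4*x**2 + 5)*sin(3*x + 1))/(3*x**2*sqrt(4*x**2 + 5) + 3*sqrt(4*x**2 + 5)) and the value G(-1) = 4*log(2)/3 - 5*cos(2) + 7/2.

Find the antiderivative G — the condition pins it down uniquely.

Check a candidate G(x) by differentiating: d/dx[G] must match the given G'(x).
A general antiderivative is sqrt(4*x**2 + 5) + 4*log(x**2 + 1)/3 - 5*cos(3*x + 1) + C.
The condition gives C = 4*log(2)/3 - 5*cos(2) + 7/2 - (4*log(2)/3 - 5*cos(2) + 3) = 1/2.
So G(x) = -(-6*sqrt(4*x**2 + 5) - 8*log(x**2 + 1) + 30*cos(3*x + 1) - 3)/6.
Check: d/dx[-(-6*sqrt(4*x**2 + 5) - 8*log(x**2 + 1) + 30*cos(3*x + 1) - 3)/6] = (12*x**3 + 45*x**2*sqrt(4*x**2 + 5)*sin(3*x + 1) + 8*x*sqrt(4*x**2 + 5) + 12*x + 45*sqrt(4*x**2 + 5)*sin(3*x + 1))/(3*x**2*sqrt(4*x**2 + 5) + 3*sqrt(4*x**2 + 5)) = G'(x).

G(x) = -(-6*sqrt(4*x**2 + 5) - 8*log(x**2 + 1) + 30*cos(3*x + 1) - 3)/6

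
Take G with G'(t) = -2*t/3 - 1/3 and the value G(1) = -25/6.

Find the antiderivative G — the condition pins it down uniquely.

G(t) = -t**2/3 - t/3 - 7/2

Recover the given G'(t) by differentiating a candidate G(t); any mismatch rules it out.
A general antiderivative is -t**2/3 - t/3 - 4 + C.
The condition gives C = -25/6 - (-14/3) = 1/2.
So G(t) = -t**2/3 - t/3 - 7/2.
Check: d/dt[-t**2/3 - t/3 - 7/2] = -2*t/3 - 1/3 = G'(t).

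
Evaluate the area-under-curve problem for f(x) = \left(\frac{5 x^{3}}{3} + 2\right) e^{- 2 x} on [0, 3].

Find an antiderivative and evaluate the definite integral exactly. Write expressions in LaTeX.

f has the shape u'v + uv' for u = - \frac{5 x^{3}}{6} - \frac{5 x^{2}}{4} - \frac{5 x}{4} - \frac{13}{8} and v = e^{- 2 x} — it is the derivative of the product u*v.
F(x) = \frac{\left(- 20 x^{3} - 30 x^{2} - 30 x - 39\right) e^{- 2 x}}{24} is an antiderivative of f.
Check: d/dx[\frac{\left(- 20 x^{3} - 30 x^{2} - 30 x - 39\right) e^{- 2 x}}{24}] = \frac{\left(5 x^{3} + 6\right) e^{- 2 x}}{3}, which equals f(x).
F(3) = - \frac{313}{8 e^{6}}; F(0) = - \frac{13}{8}.
Integral = F(3) - F(0) = \frac{13}{8} - \frac{313}{8 e^{6}}.

Antiderivative: F(x) = \frac{\left(- 20 x^{3} - 30 x^{2} - 30 x - 39\right) e^{- 2 x}}{24}; value = \frac{13}{8} - \frac{313}{8 e^{6}}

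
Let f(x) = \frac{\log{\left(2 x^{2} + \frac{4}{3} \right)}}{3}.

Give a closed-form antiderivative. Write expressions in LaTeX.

Check any antiderivative F(x) by computing F'(x) and comparing it with f(x).
Check: d/dx[\frac{3 x \log{\left(2 x^{2} + \frac{4}{3} \right)} - 6 x + 2 \sqrt{6} \operatorname{atan}{\left(\frac{\sqrt{6} x}{2} \right)}}{9}] = \frac{\log{\left(x^{2} + \frac{2}{3} \right)}}{3} + \frac{\log{\left(2 \right)}}{3}, which equals f(x).

An antiderivative is F(x) = \frac{3 x \log{\left(2 x^{2} + \frac{4}{3} \right)} - 6 x + 2 \sqrt{6} \operatorname{atan}{\left(\frac{\sqrt{6} x}{2} \right)}}{9}.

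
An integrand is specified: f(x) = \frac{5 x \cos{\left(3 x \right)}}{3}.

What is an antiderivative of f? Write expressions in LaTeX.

An antiderivative is F(x) = \frac{5 x \sin{\left(3 x \right)}}{9} + \frac{5 \cos{\left(3 x \right)}}{27}.

Check any antiderivative F(x) by computing F'(x) and comparing it with f(x).
Check: d/dx[\frac{5 x \sin{\left(3 x \right)}}{9} + \frac{5 \cos{\left(3 x \right)}}{27}] = \frac{5 x \cos{\left(3 x \right)}}{3} = f(x).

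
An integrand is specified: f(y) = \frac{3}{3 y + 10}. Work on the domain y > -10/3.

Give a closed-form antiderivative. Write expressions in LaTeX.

Since d/dy undoes antidifferentiation here, F'(y) = f(y) is required of F(y).
Check: d/dy[\log{\left(\frac{3 y}{2} + 5 \right)}] = \frac{3}{3 y + 10} = f(y).

An antiderivative is F(y) = \log{\left(\frac{3 y}{2} + 5 \right)}.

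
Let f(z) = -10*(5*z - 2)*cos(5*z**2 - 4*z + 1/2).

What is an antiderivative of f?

The substitution u = 5*z**2 - 4*z + 1/2 works: f is exactly (dF/du)*(du/dz) for that inner function.
Check: d/dz[-5*sin(5*z**2 - 4*z + 1/2)] = -50*z*cos(5*z**2 - 4*z + 1/2) + 20*cos(5*z**2 - 4*z + 1/2), which equals f(z).

An antiderivative is F(z) = -5*sin(5*z**2 - 4*z + 1/2).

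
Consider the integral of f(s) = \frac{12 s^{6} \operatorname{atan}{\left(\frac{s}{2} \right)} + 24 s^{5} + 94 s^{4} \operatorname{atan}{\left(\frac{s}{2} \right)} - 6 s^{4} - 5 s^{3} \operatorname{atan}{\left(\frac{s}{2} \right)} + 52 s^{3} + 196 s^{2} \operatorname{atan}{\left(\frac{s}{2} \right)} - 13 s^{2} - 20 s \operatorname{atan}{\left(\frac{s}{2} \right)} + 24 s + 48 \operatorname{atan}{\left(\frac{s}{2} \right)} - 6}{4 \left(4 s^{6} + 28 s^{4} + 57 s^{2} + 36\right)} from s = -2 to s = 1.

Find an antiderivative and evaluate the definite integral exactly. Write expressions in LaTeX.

A first test for any F(s): its s-derivative must equal f(s) identically.
F(s) = \frac{\left(2 s - \frac{1}{2}\right) \left(3 s^{2} + 2\right) \operatorname{atan}{\left(\frac{s}{2} \right)}}{2 \left(4 s^{2} + 6\right)} is an antiderivative of f.
Check: d/ds[\frac{\left(2 s - \frac{1}{2}\right) \left(3 s^{2} + 2\right) \operatorname{atan}{\left(\frac{s}{2} \right)}}{2 \left(4 s^{2} + 6\right)}] = \frac{12 s^{6} \operatorname{atan}{\left(\frac{s}{2} \right)} + 24 s^{5} + 94 s^{4} \operatorname{atan}{\left(\frac{s}{2} \right)} - 6 s^{4} - 5 s^{3} \operatorname{atan}{\left(\frac{s}{2} \right)} + 52 s^{3} + 196 s^{2} \operatorname{atan}{\left(\frac{s}{2} \right)} - 13 s^{2} - 20 s \operatorname{atan}{\left(\frac{s}{2} \right)} + 24 s + 48 \operatorname{atan}{\left(\frac{s}{2} \right)} - 6}{16 s^{6} + 112 s^{4} + 228 s^{2} + 144}, which equals f(s).
F(1) = \frac{3 \operatorname{atan}{\left(\frac{1}{2} \right)}}{8}; F(-2) = \frac{63 \pi}{176}.
Integral = F(1) - F(-2) = - \frac{63 \pi}{176} + \frac{3 \operatorname{atan}{\left(\frac{1}{2} \right)}}{8}.

Antiderivative: F(s) = \frac{\left(2 s - \frac{1}{2}\right) \left(3 s^{2} + 2\right) \operatorname{atan}{\left(\frac{s}{2} \right)}}{2 \left(4 s^{2} + 6\right)}; value = - \frac{63 \pi}{176} + \frac{3 \operatorname{atan}{\left(\frac{1}{2} \right)}}{8}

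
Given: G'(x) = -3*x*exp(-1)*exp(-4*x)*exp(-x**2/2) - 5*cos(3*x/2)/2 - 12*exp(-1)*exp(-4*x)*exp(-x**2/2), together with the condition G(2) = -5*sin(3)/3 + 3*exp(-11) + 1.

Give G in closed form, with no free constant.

G(x) = (-5*sin(3*x/2) + 3 + 9*exp(-1)*exp(-4*x)*exp(-x**2/2))/3

Integrate term by term and add the pieces.
A general antiderivative is 3*exp(-x**2/2 - 4*x - 1) - 5*sin(3*x/2)/3 + C.
The condition gives C = -5*sin(3)/3 + 3*exp(-11) + 1 - (-5*sin(3)/3 + 3*exp(-11)) = 1.
So G(x) = (-5*sin(3*x/2) + 3 + 9*exp(-1)*exp(-4*x)*exp(-x**2/2))/3.
Check: d/dx[(-5*sin(3*x/2) + 3 + 9*exp(-1)*exp(-4*x)*exp(-x**2/2))/3] = (-6*x - 5*exp(1)*exp(4*x)*exp(x**2/2)*cos(3*x/2) - 24)*exp(-1)*exp(-4*x)*exp(-x**2/2)/2, which equals G'(x).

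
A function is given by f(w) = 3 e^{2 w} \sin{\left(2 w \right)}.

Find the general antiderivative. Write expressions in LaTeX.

Any candidate F(w) must reproduce f(w) exactly when differentiated.
Check: d/dw[- \frac{3 \left(- \sin{\left(2 w \right)} + \cos{\left(2 w \right)}\right) e^{2 w}}{4}] = 3 e^{2 w} \sin{\left(2 w \right)} = f(w).

F(w) = - \frac{3 \left(- \sin{\left(2 w \right)} + \cos{\left(2 w \right)}\right) e^{2 w}}{4} + C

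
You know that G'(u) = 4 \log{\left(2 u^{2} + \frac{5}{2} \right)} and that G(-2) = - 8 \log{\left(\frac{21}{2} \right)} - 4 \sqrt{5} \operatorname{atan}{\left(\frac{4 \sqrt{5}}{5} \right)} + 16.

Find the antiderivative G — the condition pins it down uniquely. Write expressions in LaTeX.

The proposed G(u) is checked by its d/du: the result must match the given G'(u).
A general antiderivative is 4 u \log{\left(2 u^{2} + \frac{5}{2} \right)} - 8 u + 4 \sqrt{5} \operatorname{atan}{\left(\frac{2 \sqrt{5} u}{5} \right)} + C.
The condition gives C = - 8 \log{\left(\frac{21}{2} \right)} - 4 \sqrt{5} \operatorname{atan}{\left(\frac{4 \sqrt{5}}{5} \right)} + 16 - (- 8 \log{\left(\frac{21}{2} \right)} - 4 \sqrt{5} \operatorname{atan}{\left(\frac{4 \sqrt{5}}{5} \right)} + 16) = 0.
So G(u) = 4 u \log{\left(2 u^{2} + \frac{5}{2} \right)} - 8 u + 4 \sqrt{5} \operatorname{atan}{\left(\frac{2 \sqrt{5} u}{5} \right)}.
Check: d/du[4 u \log{\left(2 u^{2} + \frac{5}{2} \right)} - 8 u + 4 \sqrt{5} \operatorname{atan}{\left(\frac{2 \sqrt{5} u}{5} \right)}] = 4 \log{\left(2 u^{2} + \frac{5}{2} \right)} = G'(u).

G(u) = 4 u \log{\left(2 u^{2} + \frac{5}{2} \right)} - 8 u + 4 \sqrt{5} \operatorname{atan}{\left(\frac{2 \sqrt{5} u}{5} \right)}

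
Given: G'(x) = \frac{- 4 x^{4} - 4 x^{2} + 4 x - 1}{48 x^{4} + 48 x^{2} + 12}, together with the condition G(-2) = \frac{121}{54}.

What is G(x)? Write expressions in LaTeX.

G(x) = - \frac{2 x^{3} - 50 x^{2} + x - 24}{12 \left(2 x^{2} + 1\right)}

Since d/dx undoes antidifferentiation here, G(x) must give back the stated G'(x).
A general antiderivative is - \frac{x \left(x^{2} - x + \frac{1}{2}\right)}{3 \left(4 x^{2} + 2\right)} + C.
The condition gives C = \frac{121}{54} - (\frac{13}{54}) = 2.
So G(x) = - \frac{2 x^{3} - 50 x^{2} + x - 24}{12 \left(2 x^{2} + 1\right)}.
Check: d/dx[- \frac{2 x^{3} - 50 x^{2} + x - 24}{12 \left(2 x^{2} + 1\right)}] = \frac{- 4 x^{4} - 4 x^{2} + 4 x - 1}{48 x^{4} + 48 x^{2} + 12} = G'(x).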